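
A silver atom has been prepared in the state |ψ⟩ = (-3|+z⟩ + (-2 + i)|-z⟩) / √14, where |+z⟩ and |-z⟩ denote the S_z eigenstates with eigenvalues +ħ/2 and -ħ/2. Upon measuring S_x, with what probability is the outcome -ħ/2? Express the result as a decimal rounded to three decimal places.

|-x⟩ = (|+z⟩ - |-z⟩)/√2, so ⟨-x|ψ⟩ = (-1 - i) / (√2·√14).
P = |-1 - i|² / 28 = 2/28.

0.071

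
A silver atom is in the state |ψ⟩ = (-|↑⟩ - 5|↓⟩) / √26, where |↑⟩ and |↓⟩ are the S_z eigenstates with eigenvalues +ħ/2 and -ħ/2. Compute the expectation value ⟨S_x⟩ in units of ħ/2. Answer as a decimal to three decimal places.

⟨σ_x⟩ = 2 Re(a* b)/(|a|²+|b|²) with a = -1, b = -5.
a* b = 5, so ⟨σ_x⟩ = 10/26.
⟨S_x⟩ = (ħ/2)·⟨σ_x⟩.

0.385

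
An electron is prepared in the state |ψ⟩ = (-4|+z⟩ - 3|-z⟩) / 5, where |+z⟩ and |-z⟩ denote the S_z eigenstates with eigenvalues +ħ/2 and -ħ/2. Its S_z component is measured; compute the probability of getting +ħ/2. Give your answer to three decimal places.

0.640

The +ħ/2 outcome corresponds to |+z⟩. Its amplitude in |ψ⟩ is -4/5.
P = |-4|² / 25 = 16/25.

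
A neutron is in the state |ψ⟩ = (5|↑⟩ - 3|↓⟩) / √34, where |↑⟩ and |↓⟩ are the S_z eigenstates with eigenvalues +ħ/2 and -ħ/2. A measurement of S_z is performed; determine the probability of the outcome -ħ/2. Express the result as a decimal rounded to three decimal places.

The -ħ/2 outcome corresponds to |↓⟩. Its amplitude in |ψ⟩ is -3/√34.
P = |-3|² / 34 = 9/34.

0.265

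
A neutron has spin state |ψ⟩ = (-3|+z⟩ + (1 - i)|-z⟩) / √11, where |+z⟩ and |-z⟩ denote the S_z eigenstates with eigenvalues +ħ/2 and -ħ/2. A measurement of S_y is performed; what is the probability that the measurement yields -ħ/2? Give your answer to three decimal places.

0.227

|-y⟩ = (|+z⟩ - i|-z⟩)/√2, so ⟨-y|ψ⟩ = (-2 + i) / (√2·√11).
P = |-2 + i|² / 22 = 5/22.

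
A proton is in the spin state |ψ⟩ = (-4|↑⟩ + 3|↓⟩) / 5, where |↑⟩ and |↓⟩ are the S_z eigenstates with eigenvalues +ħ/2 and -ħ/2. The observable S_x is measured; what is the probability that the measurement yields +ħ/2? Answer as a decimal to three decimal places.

0.020

|+x⟩ = (|↑⟩ + |↓⟩)/√2, so ⟨+x|ψ⟩ = (-1) / (√2·5).
P = |-1|² / 50 = 1/50.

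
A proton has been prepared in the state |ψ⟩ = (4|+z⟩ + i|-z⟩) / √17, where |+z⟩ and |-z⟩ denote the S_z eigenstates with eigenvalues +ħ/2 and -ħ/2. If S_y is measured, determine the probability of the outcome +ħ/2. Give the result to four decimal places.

0.7353

|+y⟩ = (|+z⟩ + i|-z⟩)/√2, so ⟨+y|ψ⟩ = (5) / (√2·√17).
P = |5|² / 34 = 25/34.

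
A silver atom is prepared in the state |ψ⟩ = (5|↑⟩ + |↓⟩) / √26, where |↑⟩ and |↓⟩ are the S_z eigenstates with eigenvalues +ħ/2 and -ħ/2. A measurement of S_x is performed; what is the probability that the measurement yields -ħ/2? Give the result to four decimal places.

0.3077

|-x⟩ = (|↑⟩ - |↓⟩)/√2, so ⟨-x|ψ⟩ = (4) / (√2·√26).
P = |4|² / 52 = 16/52.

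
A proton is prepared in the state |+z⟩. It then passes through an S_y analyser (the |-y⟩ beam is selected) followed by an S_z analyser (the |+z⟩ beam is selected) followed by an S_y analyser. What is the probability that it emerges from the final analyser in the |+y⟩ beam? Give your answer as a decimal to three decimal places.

First analyser (S_y): from |+z⟩, P(|-y⟩) = 1/2.
After stage 1 the state is |-y⟩; P(|+z⟩) = |⟨+z|-y⟩|² = 1/2.
After stage 2 the state is |+z⟩; P(|+y⟩) = |⟨+y|+z⟩|² = 1/2.
Joint probability = 1/2 × 1/2 × 1/2 = 0.125.

0.125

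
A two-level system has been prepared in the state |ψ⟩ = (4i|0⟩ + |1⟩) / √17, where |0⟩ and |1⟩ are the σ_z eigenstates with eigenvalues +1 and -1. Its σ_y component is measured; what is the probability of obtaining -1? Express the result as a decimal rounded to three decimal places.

0.735

|-y⟩ = (|0⟩ - i|1⟩)/√2, so ⟨-y|ψ⟩ = (5i) / (√2·√17).
P = |5i|² / 34 = 25/34.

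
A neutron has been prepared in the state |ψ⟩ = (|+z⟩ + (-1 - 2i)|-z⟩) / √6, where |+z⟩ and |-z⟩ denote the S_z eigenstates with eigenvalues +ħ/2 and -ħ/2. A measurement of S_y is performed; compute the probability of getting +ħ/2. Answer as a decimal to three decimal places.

|+y⟩ = (|+z⟩ + i|-z⟩)/√2, so ⟨+y|ψ⟩ = (-1 + i) / (√2·√6).
P = |-1 + i|² / 12 = 2/12.

0.167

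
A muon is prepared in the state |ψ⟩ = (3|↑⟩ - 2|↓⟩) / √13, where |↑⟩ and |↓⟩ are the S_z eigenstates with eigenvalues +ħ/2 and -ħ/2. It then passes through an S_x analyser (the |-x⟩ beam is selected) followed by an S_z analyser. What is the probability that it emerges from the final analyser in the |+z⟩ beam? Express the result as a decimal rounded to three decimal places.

First analyser (S_x): P(|-x⟩) = |⟨-x|ψ⟩|² = 25/26.
After stage 1 the state is |-x⟩; P(|+z⟩) = |⟨+z|-x⟩|² = 1/2.
Joint probability = 25/26 × 1/2 = 0.481.

0.481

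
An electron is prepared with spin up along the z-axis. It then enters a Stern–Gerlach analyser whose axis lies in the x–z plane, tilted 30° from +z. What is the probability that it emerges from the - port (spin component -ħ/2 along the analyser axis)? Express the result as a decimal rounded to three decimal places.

For spin-½, the probability of finding spin-up along an axis at angle θ to the initial spin direction is cos²(θ/2); spin-down is sin²(θ/2).
θ = 30°, so P = sin²(15°) ≈ 0.067.

0.067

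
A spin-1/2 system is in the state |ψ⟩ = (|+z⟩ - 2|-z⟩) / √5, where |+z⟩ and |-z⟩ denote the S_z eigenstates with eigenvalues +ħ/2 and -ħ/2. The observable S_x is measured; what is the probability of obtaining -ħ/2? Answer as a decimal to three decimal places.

|-x⟩ = (|+z⟩ - |-z⟩)/√2, so ⟨-x|ψ⟩ = (3) / (√2·√5).
P = |3|² / 10 = 9/10.

0.900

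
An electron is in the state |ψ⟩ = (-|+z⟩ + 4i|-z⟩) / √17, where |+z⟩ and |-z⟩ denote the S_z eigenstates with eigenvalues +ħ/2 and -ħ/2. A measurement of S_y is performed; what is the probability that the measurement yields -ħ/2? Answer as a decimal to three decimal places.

0.735

|-y⟩ = (|+z⟩ - i|-z⟩)/√2, so ⟨-y|ψ⟩ = (-5) / (√2·√17).
P = |-5|² / 34 = 25/34.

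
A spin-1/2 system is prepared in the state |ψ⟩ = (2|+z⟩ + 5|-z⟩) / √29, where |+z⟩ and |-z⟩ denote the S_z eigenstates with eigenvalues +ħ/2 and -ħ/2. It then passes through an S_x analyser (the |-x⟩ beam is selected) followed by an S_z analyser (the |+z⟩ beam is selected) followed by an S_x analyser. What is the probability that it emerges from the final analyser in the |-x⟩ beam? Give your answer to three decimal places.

0.039

First analyser (S_x): P(|-x⟩) = |⟨-x|ψ⟩|² = 9/58.
After stage 1 the state is |-x⟩; P(|+z⟩) = |⟨+z|-x⟩|² = 1/2.
After stage 2 the state is |+z⟩; P(|-x⟩) = |⟨-x|+z⟩|² = 1/2.
Joint probability = 9/58 × 1/2 × 1/2 = 0.039.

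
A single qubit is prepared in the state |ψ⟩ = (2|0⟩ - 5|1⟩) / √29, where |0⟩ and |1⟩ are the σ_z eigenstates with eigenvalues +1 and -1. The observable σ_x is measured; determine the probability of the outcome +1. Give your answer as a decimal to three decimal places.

0.155

|+x⟩ = (|0⟩ + |1⟩)/√2, so ⟨+x|ψ⟩ = (-3) / (√2·√29).
P = |-3|² / 58 = 9/58.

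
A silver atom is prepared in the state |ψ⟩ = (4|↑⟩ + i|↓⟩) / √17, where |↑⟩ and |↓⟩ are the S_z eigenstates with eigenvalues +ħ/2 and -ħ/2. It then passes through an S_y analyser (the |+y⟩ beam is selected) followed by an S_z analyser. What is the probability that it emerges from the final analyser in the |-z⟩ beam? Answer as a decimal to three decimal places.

First analyser (S_y): P(|+y⟩) = |⟨+y|ψ⟩|² = 25/34.
After stage 1 the state is |+y⟩; P(|-z⟩) = |⟨-z|+y⟩|² = 1/2.
Joint probability = 25/34 × 1/2 = 0.368.

0.368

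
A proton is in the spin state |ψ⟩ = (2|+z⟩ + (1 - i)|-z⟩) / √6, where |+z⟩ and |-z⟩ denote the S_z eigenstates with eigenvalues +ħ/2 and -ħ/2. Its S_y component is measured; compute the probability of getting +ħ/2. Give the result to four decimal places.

0.1667

|+y⟩ = (|+z⟩ + i|-z⟩)/√2, so ⟨+y|ψ⟩ = (1 - i) / (√2·√6).
P = |1 - i|² / 12 = 2/12.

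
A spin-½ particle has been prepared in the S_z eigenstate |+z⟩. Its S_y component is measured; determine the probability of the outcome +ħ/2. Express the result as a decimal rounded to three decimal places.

0.500

In the S_z basis, |+z⟩ = |↑⟩ and |+y⟩ = (|↑⟩ + i|↓⟩)/√2.
|⟨+y|+z⟩|² = 1/2.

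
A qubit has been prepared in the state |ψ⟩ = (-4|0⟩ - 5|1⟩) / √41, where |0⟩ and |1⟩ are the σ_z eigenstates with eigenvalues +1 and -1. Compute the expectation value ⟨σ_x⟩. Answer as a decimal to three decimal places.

⟨σ_x⟩ = 2 Re(a* b)/(|a|²+|b|²) with a = -4, b = -5.
a* b = 20, so ⟨σ_x⟩ = 40/41.

0.976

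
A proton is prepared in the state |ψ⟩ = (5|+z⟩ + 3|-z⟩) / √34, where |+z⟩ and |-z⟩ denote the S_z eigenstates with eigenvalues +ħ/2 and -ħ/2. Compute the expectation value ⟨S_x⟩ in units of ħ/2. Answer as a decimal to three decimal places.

0.882

⟨σ_x⟩ = 2 Re(a* b)/(|a|²+|b|²) with a = 5, b = 3.
a* b = 15, so ⟨σ_x⟩ = 30/34.
⟨S_x⟩ = (ħ/2)·⟨σ_x⟩.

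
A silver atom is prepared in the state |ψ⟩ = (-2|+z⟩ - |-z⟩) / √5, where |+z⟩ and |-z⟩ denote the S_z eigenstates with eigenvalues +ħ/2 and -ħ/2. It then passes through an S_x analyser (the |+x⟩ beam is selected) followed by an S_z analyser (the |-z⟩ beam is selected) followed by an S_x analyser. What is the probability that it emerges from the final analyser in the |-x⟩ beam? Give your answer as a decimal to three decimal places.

First analyser (S_x): P(|+x⟩) = |⟨+x|ψ⟩|² = 9/10.
After stage 1 the state is |+x⟩; P(|-z⟩) = |⟨-z|+x⟩|² = 1/2.
After stage 2 the state is |-z⟩; P(|-x⟩) = |⟨-x|-z⟩|² = 1/2.
Joint probability = 9/10 × 1/2 × 1/2 = 0.225.

0.225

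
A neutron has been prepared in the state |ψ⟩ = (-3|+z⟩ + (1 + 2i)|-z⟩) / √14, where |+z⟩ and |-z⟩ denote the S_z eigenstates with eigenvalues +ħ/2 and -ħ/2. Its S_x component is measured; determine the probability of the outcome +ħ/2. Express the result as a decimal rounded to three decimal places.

0.286

|+x⟩ = (|+z⟩ + |-z⟩)/√2, so ⟨+x|ψ⟩ = (-2 + 2i) / (√2·√14).
P = |-2 + 2i|² / 28 = 8/28.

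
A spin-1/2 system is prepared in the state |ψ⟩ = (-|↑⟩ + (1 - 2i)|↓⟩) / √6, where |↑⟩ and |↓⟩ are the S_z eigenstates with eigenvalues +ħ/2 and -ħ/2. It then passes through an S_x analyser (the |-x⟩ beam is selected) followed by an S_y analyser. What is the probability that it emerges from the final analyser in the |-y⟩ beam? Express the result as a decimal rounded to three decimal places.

First analyser (S_x): P(|-x⟩) = |⟨-x|ψ⟩|² = 8/12.
After stage 1 the state is |-x⟩; P(|-y⟩) = |⟨-y|-x⟩|² = 1/2.
Joint probability = 8/12 × 1/2 = 0.333.

0.333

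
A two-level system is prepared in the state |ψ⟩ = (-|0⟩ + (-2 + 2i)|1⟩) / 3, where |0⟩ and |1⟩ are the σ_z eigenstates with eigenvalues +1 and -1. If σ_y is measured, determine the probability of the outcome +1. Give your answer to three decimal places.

|+y⟩ = (|0⟩ + i|1⟩)/√2, so ⟨+y|ψ⟩ = (1 + 2i) / (√2·3).
P = |1 + 2i|² / 18 = 5/18.

0.278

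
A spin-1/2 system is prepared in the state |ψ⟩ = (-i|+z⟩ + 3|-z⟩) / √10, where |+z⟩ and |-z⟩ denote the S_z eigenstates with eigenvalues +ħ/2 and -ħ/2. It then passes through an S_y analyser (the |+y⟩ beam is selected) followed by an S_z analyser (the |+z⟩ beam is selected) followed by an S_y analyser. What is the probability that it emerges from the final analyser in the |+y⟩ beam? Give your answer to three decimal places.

First analyser (S_y): P(|+y⟩) = |⟨+y|ψ⟩|² = 16/20.
After stage 1 the state is |+y⟩; P(|+z⟩) = |⟨+z|+y⟩|² = 1/2.
After stage 2 the state is |+z⟩; P(|+y⟩) = |⟨+y|+z⟩|² = 1/2.
Joint probability = 16/20 × 1/2 × 1/2 = 0.200.

0.200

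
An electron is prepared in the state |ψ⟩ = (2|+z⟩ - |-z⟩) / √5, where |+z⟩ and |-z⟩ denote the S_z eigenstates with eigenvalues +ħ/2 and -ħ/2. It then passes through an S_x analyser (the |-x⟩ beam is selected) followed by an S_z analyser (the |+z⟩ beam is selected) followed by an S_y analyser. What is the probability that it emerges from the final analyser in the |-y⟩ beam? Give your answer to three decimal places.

0.225

First analyser (S_x): P(|-x⟩) = |⟨-x|ψ⟩|² = 9/10.
After stage 1 the state is |-x⟩; P(|+z⟩) = |⟨+z|-x⟩|² = 1/2.
After stage 2 the state is |+z⟩; P(|-y⟩) = |⟨-y|+z⟩|² = 1/2.
Joint probability = 9/10 × 1/2 × 1/2 = 0.225.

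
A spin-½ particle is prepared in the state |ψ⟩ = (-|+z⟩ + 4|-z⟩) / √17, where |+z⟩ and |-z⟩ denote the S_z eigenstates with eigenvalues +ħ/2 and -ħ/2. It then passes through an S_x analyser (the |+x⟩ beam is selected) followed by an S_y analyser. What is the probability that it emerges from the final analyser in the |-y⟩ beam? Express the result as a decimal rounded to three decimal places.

First analyser (S_x): P(|+x⟩) = |⟨+x|ψ⟩|² = 9/34.
After stage 1 the state is |+x⟩; P(|-y⟩) = |⟨-y|+x⟩|² = 1/2.
Joint probability = 9/34 × 1/2 = 0.132.

0.132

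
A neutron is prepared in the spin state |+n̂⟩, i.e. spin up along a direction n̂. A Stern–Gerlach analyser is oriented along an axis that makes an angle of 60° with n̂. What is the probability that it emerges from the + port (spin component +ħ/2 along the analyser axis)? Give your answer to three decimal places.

0.750

For spin-½, the probability of finding spin-up along an axis at angle θ to the initial spin direction is cos²(θ/2); spin-down is sin²(θ/2).
θ = 60°, so P = cos²(30°) ≈ 0.750.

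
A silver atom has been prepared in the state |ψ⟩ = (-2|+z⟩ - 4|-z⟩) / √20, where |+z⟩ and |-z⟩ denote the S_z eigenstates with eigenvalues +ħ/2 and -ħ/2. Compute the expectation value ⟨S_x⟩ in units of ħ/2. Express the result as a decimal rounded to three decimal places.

0.800

⟨σ_x⟩ = 2 Re(a* b)/(|a|²+|b|²) with a = -2, b = -4.
a* b = 8, so ⟨σ_x⟩ = 16/20.
⟨S_x⟩ = (ħ/2)·⟨σ_x⟩.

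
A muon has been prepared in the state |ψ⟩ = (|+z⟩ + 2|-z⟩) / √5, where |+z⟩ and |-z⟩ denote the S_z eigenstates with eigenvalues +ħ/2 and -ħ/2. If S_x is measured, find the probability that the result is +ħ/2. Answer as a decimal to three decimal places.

0.900

|+x⟩ = (|+z⟩ + |-z⟩)/√2, so ⟨+x|ψ⟩ = (3) / (√2·√5).
P = |3|² / 10 = 9/10.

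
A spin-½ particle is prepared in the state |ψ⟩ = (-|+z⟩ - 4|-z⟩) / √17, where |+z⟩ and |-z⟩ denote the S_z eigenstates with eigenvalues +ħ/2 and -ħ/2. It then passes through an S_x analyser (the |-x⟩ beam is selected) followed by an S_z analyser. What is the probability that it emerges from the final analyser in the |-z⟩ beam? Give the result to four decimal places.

0.1324

First analyser (S_x): P(|-x⟩) = |⟨-x|ψ⟩|² = 9/34.
After stage 1 the state is |-x⟩; P(|-z⟩) = |⟨-z|-x⟩|² = 1/2.
Joint probability = 9/34 × 1/2 = 0.1324.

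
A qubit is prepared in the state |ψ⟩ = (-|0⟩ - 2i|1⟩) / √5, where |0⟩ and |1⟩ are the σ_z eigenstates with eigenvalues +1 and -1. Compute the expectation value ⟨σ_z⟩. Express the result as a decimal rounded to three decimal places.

-0.600

⟨σ_z⟩ = |a|² - |b|² divided by |a|²+|b|², with a, b the |0⟩, |1⟩ amplitudes.
= (1 - 4)/5 = -3/5.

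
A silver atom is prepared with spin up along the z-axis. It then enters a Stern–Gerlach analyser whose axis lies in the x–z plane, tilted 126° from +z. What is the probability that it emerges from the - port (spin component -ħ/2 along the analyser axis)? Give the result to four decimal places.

For spin-½, the probability of finding spin-up along an axis at angle θ to the initial spin direction is cos²(θ/2); spin-down is sin²(θ/2).
θ = 126°, so P = sin²(63°) ≈ 0.7939.

0.7939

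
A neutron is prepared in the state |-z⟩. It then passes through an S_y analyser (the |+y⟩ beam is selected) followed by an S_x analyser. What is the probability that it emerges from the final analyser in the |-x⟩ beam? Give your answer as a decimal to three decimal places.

0.250

First analyser (S_y): from |-z⟩, P(|+y⟩) = 1/2.
After stage 1 the state is |+y⟩; P(|-x⟩) = |⟨-x|+y⟩|² = 1/2.
Joint probability = 1/2 × 1/2 = 0.250.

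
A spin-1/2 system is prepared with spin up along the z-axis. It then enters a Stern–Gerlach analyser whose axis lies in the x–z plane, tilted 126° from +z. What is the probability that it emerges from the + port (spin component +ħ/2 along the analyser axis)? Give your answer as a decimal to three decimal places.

For spin-½, the probability of finding spin-up along an axis at angle θ to the initial spin direction is cos²(θ/2); spin-down is sin²(θ/2).
θ = 126°, so P = cos²(63°) ≈ 0.206.

0.206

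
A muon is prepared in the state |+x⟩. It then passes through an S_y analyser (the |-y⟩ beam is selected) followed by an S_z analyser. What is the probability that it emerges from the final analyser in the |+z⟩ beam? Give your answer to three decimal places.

First analyser (S_y): from |+x⟩, P(|-y⟩) = 1/2.
After stage 1 the state is |-y⟩; P(|+z⟩) = |⟨+z|-y⟩|² = 1/2.
Joint probability = 1/2 × 1/2 = 0.250.

0.250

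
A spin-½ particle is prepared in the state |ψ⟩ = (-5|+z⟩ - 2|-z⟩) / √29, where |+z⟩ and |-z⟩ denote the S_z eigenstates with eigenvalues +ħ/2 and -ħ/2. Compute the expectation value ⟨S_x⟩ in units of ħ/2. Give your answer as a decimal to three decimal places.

0.690

⟨σ_x⟩ = 2 Re(a* b)/(|a|²+|b|²) with a = -5, b = -2.
a* b = 10, so ⟨σ_x⟩ = 20/29.
⟨S_x⟩ = (ħ/2)·⟨σ_x⟩.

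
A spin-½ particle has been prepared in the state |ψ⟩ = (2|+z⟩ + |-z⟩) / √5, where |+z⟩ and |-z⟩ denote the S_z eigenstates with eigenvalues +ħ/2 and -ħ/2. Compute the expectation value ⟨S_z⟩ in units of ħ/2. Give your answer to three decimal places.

⟨σ_z⟩ = |a|² - |b|² divided by |a|²+|b|², with a, b the |+z⟩, |-z⟩ amplitudes.
= (4 - 1)/5 = 3/5.
⟨S_z⟩ = (ħ/2)·⟨σ_z⟩.

0.600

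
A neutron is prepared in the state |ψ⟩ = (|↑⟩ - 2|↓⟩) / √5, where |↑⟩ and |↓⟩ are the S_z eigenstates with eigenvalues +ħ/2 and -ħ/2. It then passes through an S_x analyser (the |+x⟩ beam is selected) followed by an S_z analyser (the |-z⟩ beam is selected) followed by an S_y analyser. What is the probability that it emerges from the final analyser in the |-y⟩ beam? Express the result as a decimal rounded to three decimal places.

First analyser (S_x): P(|+x⟩) = |⟨+x|ψ⟩|² = 1/10.
After stage 1 the state is |+x⟩; P(|-z⟩) = |⟨-z|+x⟩|² = 1/2.
After stage 2 the state is |-z⟩; P(|-y⟩) = |⟨-y|-z⟩|² = 1/2.
Joint probability = 1/10 × 1/2 × 1/2 = 0.025.

0.025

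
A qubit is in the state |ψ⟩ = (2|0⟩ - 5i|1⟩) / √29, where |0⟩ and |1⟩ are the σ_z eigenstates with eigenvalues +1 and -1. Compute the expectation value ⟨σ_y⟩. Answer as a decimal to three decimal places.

⟨σ_y⟩ = 2 Im(a* b)/(|a|²+|b|²) with a = 2, b = -5i.
a* b = -10i, so ⟨σ_y⟩ = -20/29.

-0.690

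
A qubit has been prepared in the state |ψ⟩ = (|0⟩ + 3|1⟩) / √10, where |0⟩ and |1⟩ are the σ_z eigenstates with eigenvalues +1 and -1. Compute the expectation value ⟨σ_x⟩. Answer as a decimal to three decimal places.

0.600

⟨σ_x⟩ = 2 Re(a* b)/(|a|²+|b|²) with a = 1, b = 3.
a* b = 3, so ⟨σ_x⟩ = 6/10.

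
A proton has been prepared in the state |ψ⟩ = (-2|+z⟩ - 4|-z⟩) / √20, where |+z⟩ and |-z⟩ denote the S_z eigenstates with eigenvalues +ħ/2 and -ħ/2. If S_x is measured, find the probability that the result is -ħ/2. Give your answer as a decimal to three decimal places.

0.100

|-x⟩ = (|+z⟩ - |-z⟩)/√2, so ⟨-x|ψ⟩ = (2) / (√2·√20).
P = |2|² / 40 = 4/40.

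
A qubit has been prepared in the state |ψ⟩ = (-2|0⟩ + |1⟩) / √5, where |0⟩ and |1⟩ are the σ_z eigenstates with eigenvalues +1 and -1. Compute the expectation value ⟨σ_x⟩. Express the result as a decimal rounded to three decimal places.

-0.800

⟨σ_x⟩ = 2 Re(a* b)/(|a|²+|b|²) with a = -2, b = 1.
a* b = -2, so ⟨σ_x⟩ = -4/5.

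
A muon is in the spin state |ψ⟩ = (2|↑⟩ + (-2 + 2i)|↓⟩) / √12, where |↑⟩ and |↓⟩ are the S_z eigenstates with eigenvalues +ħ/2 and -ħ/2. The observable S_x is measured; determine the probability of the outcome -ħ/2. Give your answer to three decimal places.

0.833

|-x⟩ = (|↑⟩ - |↓⟩)/√2, so ⟨-x|ψ⟩ = (4 - 2i) / (√2·√12).
P = |4 - 2i|² / 24 = 20/24.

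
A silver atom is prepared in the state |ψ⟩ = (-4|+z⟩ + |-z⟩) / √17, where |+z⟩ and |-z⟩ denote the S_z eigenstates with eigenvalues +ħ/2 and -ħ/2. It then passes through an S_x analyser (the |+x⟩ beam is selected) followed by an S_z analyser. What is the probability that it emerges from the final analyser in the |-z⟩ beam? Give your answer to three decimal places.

First analyser (S_x): P(|+x⟩) = |⟨+x|ψ⟩|² = 9/34.
After stage 1 the state is |+x⟩; P(|-z⟩) = |⟨-z|+x⟩|² = 1/2.
Joint probability = 9/34 × 1/2 = 0.132.

0.132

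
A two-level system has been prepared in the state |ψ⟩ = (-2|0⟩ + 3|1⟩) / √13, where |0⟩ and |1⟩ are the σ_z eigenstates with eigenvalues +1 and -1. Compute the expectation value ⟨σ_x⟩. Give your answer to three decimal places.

-0.923

⟨σ_x⟩ = 2 Re(a* b)/(|a|²+|b|²) with a = -2, b = 3.
a* b = -6, so ⟨σ_x⟩ = -12/13.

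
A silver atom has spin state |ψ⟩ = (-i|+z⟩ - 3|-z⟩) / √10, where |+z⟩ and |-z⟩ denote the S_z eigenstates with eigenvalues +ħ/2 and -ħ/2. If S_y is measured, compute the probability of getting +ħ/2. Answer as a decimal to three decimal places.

|+y⟩ = (|+z⟩ + i|-z⟩)/√2, so ⟨+y|ψ⟩ = (2i) / (√2·√10).
P = |2i|² / 20 = 4/20.

0.200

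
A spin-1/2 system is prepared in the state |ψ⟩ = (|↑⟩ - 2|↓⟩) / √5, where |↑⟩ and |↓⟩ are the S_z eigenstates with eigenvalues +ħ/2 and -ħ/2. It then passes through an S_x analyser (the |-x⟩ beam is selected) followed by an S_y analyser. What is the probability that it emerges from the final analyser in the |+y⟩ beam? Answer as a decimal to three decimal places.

First analyser (S_x): P(|-x⟩) = |⟨-x|ψ⟩|² = 9/10.
After stage 1 the state is |-x⟩; P(|+y⟩) = |⟨+y|-x⟩|² = 1/2.
Joint probability = 9/10 × 1/2 = 0.450.

0.450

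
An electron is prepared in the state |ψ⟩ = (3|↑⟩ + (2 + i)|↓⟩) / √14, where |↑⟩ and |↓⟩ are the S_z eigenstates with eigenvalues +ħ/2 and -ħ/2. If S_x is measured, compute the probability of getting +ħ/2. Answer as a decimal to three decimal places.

0.929

|+x⟩ = (|↑⟩ + |↓⟩)/√2, so ⟨+x|ψ⟩ = (5 + i) / (√2·√14).
P = |5 + i|² / 28 = 26/28.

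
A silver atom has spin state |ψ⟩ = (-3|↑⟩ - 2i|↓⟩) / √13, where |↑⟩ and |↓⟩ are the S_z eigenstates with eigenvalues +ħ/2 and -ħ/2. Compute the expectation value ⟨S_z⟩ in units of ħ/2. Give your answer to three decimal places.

⟨σ_z⟩ = |a|² - |b|² divided by |a|²+|b|², with a, b the |↑⟩, |↓⟩ amplitudes.
= (9 - 4)/13 = 5/13.
⟨S_z⟩ = (ħ/2)·⟨σ_z⟩.

0.385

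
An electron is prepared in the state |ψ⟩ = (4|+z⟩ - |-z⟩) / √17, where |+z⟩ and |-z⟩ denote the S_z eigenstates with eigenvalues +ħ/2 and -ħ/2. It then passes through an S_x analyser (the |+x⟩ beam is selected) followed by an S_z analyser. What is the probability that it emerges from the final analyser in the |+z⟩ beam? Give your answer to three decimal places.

0.132

First analyser (S_x): P(|+x⟩) = |⟨+x|ψ⟩|² = 9/34.
After stage 1 the state is |+x⟩; P(|+z⟩) = |⟨+z|+x⟩|² = 1/2.
Joint probability = 9/34 × 1/2 = 0.132.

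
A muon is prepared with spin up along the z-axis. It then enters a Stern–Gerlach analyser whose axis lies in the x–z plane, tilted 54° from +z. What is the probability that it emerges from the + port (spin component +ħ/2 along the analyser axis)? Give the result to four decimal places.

For spin-½, the probability of finding spin-up along an axis at angle θ to the initial spin direction is cos²(θ/2); spin-down is sin²(θ/2).
θ = 54°, so P = cos²(27°) ≈ 0.7939.

0.7939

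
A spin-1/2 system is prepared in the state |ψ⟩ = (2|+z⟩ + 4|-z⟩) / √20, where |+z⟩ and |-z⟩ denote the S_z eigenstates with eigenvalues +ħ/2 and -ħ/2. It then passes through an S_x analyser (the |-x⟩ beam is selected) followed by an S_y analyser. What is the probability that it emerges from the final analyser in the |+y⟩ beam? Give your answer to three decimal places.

0.050

First analyser (S_x): P(|-x⟩) = |⟨-x|ψ⟩|² = 4/40.
After stage 1 the state is |-x⟩; P(|+y⟩) = |⟨+y|-x⟩|² = 1/2.
Joint probability = 4/40 × 1/2 = 0.050.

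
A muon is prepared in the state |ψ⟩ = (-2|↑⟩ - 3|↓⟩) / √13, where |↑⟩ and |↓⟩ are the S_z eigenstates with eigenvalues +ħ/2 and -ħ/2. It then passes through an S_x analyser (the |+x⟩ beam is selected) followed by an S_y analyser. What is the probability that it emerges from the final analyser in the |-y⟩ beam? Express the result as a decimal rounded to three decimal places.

First analyser (S_x): P(|+x⟩) = |⟨+x|ψ⟩|² = 25/26.
After stage 1 the state is |+x⟩; P(|-y⟩) = |⟨-y|+x⟩|² = 1/2.
Joint probability = 25/26 × 1/2 = 0.481.

0.481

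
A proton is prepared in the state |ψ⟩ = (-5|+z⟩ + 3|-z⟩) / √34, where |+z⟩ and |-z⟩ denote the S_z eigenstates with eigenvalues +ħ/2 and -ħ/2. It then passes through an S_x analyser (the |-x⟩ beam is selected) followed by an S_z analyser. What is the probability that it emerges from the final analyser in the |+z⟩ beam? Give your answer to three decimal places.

First analyser (S_x): P(|-x⟩) = |⟨-x|ψ⟩|² = 64/68.
After stage 1 the state is |-x⟩; P(|+z⟩) = |⟨+z|-x⟩|² = 1/2.
Joint probability = 64/68 × 1/2 = 0.471.

0.471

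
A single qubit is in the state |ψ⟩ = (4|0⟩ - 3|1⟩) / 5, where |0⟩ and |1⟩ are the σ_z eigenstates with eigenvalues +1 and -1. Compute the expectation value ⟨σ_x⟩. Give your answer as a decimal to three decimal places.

-0.960

⟨σ_x⟩ = 2 Re(a* b)/(|a|²+|b|²) with a = 4, b = -3.
a* b = -12, so ⟨σ_x⟩ = -24/25.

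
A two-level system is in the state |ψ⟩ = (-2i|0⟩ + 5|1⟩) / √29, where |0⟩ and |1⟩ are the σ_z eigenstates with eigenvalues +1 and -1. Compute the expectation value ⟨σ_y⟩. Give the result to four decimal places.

0.6897

⟨σ_y⟩ = 2 Im(a* b)/(|a|²+|b|²) with a = -2i, b = 5.
a* b = 10i, so ⟨σ_y⟩ = 20/29.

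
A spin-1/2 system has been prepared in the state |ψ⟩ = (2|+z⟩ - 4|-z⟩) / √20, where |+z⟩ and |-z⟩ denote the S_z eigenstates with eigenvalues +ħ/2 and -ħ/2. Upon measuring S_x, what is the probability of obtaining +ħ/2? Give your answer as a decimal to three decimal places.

0.100

|+x⟩ = (|+z⟩ + |-z⟩)/√2, so ⟨+x|ψ⟩ = (-2) / (√2·√20).
P = |-2|² / 40 = 4/40.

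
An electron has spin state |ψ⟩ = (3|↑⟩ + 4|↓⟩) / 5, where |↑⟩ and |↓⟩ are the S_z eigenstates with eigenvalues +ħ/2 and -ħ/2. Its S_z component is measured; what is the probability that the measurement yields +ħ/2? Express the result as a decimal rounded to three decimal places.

0.360

The +ħ/2 outcome corresponds to |↑⟩. Its amplitude in |ψ⟩ is 3/5.
P = |3|² / 25 = 9/25.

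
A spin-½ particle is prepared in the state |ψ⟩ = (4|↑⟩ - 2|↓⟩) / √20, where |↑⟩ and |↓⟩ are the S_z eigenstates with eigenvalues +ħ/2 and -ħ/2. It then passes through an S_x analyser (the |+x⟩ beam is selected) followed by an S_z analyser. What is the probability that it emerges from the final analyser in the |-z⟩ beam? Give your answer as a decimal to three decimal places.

0.050

First analyser (S_x): P(|+x⟩) = |⟨+x|ψ⟩|² = 4/40.
After stage 1 the state is |+x⟩; P(|-z⟩) = |⟨-z|+x⟩|² = 1/2.
Joint probability = 4/40 × 1/2 = 0.050.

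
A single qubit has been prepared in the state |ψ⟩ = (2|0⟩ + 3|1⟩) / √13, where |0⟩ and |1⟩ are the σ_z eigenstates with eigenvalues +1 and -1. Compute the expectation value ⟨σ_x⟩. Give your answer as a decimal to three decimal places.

0.923

⟨σ_x⟩ = 2 Re(a* b)/(|a|²+|b|²) with a = 2, b = 3.
a* b = 6, so ⟨σ_x⟩ = 12/13.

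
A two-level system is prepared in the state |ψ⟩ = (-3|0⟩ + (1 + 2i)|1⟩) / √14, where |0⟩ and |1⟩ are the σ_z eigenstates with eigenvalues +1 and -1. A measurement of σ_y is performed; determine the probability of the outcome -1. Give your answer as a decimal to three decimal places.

0.929

|-y⟩ = (|0⟩ - i|1⟩)/√2, so ⟨-y|ψ⟩ = (-5 + i) / (√2·√14).
P = |-5 + i|² / 28 = 26/28.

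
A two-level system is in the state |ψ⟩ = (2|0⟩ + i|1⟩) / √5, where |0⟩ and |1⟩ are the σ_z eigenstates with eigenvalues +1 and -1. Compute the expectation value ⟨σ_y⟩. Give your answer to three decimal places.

⟨σ_y⟩ = 2 Im(a* b)/(|a|²+|b|²) with a = 2, b = i.
a* b = 2i, so ⟨σ_y⟩ = 4/5.

0.800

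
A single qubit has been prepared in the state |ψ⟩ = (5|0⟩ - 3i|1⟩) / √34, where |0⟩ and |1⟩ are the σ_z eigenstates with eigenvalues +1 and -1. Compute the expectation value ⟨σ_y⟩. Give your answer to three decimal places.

-0.882

⟨σ_y⟩ = 2 Im(a* b)/(|a|²+|b|²) with a = 5, b = -3i.
a* b = -15i, so ⟨σ_y⟩ = -30/34.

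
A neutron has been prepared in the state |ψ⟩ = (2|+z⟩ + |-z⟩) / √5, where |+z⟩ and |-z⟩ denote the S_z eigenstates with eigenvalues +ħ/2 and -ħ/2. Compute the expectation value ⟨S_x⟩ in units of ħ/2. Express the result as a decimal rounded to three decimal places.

0.800

⟨σ_x⟩ = 2 Re(a* b)/(|a|²+|b|²) with a = 2, b = 1.
a* b = 2, so ⟨σ_x⟩ = 4/5.
⟨S_x⟩ = (ħ/2)·⟨σ_x⟩.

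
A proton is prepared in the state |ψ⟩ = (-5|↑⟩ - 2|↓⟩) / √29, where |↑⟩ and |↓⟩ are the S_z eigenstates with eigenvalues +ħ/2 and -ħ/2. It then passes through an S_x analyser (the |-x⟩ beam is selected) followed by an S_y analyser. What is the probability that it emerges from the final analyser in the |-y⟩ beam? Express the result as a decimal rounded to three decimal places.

0.078

First analyser (S_x): P(|-x⟩) = |⟨-x|ψ⟩|² = 9/58.
After stage 1 the state is |-x⟩; P(|-y⟩) = |⟨-y|-x⟩|² = 1/2.
Joint probability = 9/58 × 1/2 = 0.078.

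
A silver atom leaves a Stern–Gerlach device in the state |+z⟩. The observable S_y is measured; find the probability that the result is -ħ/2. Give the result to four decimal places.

0.5000

In the S_z basis, |+z⟩ = |+z⟩ and |-y⟩ = (|+z⟩ - i|-z⟩)/√2.
|⟨-y|+z⟩|² = 1/2.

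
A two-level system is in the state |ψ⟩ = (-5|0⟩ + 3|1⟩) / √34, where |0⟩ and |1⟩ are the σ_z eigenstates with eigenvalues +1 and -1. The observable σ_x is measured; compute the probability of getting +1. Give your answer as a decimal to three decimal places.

|+x⟩ = (|0⟩ + |1⟩)/√2, so ⟨+x|ψ⟩ = (-2) / (√2·√34).
P = |-2|² / 68 = 4/68.

0.059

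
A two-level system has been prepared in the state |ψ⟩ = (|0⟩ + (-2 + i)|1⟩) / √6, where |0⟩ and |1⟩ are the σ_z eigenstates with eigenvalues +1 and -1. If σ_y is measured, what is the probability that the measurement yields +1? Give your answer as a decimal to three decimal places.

0.667

|+y⟩ = (|0⟩ + i|1⟩)/√2, so ⟨+y|ψ⟩ = (2 + 2i) / (√2·√6).
P = |2 + 2i|² / 12 = 8/12.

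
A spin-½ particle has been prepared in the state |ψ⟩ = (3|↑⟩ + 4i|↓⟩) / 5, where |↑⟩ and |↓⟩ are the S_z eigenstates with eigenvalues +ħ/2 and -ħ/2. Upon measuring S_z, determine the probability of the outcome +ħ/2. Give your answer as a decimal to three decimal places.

The +ħ/2 outcome corresponds to |↑⟩. Its amplitude in |ψ⟩ is 3/5.
P = |3|² / 25 = 9/25.

0.360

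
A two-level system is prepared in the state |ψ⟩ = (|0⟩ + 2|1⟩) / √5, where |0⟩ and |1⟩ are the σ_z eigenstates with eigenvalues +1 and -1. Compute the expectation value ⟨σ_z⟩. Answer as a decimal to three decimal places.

⟨σ_z⟩ = |a|² - |b|² divided by |a|²+|b|², with a, b the |0⟩, |1⟩ amplitudes.
= (1 - 4)/5 = -3/5.

-0.600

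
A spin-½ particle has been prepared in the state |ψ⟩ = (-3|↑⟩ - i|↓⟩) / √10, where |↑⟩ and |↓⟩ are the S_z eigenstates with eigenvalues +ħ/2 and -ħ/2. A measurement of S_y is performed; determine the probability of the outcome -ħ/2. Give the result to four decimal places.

|-y⟩ = (|↑⟩ - i|↓⟩)/√2, so ⟨-y|ψ⟩ = (-2) / (√2·√10).
P = |-2|² / 20 = 4/20.

0.2000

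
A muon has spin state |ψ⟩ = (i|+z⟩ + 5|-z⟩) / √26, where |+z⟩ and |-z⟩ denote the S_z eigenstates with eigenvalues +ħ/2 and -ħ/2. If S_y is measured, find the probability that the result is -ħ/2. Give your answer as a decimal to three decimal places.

0.692

|-y⟩ = (|+z⟩ - i|-z⟩)/√2, so ⟨-y|ψ⟩ = (6i) / (√2·√26).
P = |6i|² / 52 = 36/52.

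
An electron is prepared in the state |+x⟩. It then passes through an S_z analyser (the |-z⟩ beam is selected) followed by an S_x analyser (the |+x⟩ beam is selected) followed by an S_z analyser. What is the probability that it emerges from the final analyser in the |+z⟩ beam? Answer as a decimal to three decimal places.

0.125

First analyser (S_z): from |+x⟩, P(|-z⟩) = 1/2.
After stage 1 the state is |-z⟩; P(|+x⟩) = |⟨+x|-z⟩|² = 1/2.
After stage 2 the state is |+x⟩; P(|+z⟩) = |⟨+z|+x⟩|² = 1/2.
Joint probability = 1/2 × 1/2 × 1/2 = 0.125.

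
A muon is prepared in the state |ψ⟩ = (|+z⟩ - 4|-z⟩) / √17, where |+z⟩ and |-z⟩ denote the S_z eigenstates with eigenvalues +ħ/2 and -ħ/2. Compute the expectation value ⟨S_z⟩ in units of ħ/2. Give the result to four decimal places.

⟨σ_z⟩ = |a|² - |b|² divided by |a|²+|b|², with a, b the |+z⟩, |-z⟩ amplitudes.
= (1 - 16)/17 = -15/17.
⟨S_z⟩ = (ħ/2)·⟨σ_z⟩.

-0.8824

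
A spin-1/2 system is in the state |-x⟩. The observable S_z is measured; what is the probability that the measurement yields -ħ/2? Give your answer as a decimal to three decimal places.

In the S_z basis, |-x⟩ = (|+z⟩ - |-z⟩)/√2 and |-z⟩ = |-z⟩.
|⟨-z|-x⟩|² = 1/2.

0.500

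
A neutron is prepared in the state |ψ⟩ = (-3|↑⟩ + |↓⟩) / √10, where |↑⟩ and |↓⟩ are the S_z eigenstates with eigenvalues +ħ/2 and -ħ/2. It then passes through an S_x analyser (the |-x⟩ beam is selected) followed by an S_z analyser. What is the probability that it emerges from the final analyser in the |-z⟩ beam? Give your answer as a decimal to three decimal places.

0.400

First analyser (S_x): P(|-x⟩) = |⟨-x|ψ⟩|² = 16/20.
After stage 1 the state is |-x⟩; P(|-z⟩) = |⟨-z|-x⟩|² = 1/2.
Joint probability = 16/20 × 1/2 = 0.400.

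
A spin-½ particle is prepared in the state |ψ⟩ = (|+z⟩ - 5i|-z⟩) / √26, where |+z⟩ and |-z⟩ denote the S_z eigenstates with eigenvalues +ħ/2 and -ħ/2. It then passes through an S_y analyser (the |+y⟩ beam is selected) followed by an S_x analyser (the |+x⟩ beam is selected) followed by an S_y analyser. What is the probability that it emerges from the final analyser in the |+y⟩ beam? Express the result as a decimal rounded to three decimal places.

0.077

First analyser (S_y): P(|+y⟩) = |⟨+y|ψ⟩|² = 16/52.
After stage 1 the state is |+y⟩; P(|+x⟩) = |⟨+x|+y⟩|² = 1/2.
After stage 2 the state is |+x⟩; P(|+y⟩) = |⟨+y|+x⟩|² = 1/2.
Joint probability = 16/52 × 1/2 × 1/2 = 0.077.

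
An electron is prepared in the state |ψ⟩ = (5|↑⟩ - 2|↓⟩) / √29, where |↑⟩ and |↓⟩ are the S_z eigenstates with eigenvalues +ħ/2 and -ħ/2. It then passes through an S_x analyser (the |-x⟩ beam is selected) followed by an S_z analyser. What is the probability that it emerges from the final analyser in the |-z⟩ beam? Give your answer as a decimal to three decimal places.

First analyser (S_x): P(|-x⟩) = |⟨-x|ψ⟩|² = 49/58.
After stage 1 the state is |-x⟩; P(|-z⟩) = |⟨-z|-x⟩|² = 1/2.
Joint probability = 49/58 × 1/2 = 0.422.

0.422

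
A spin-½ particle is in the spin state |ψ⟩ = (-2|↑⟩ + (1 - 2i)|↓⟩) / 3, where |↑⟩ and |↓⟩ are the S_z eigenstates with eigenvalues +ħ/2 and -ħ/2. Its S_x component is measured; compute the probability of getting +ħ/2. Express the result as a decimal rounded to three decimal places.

0.278

|+x⟩ = (|↑⟩ + |↓⟩)/√2, so ⟨+x|ψ⟩ = (-1 - 2i) / (√2·3).
P = |-1 - 2i|² / 18 = 5/18.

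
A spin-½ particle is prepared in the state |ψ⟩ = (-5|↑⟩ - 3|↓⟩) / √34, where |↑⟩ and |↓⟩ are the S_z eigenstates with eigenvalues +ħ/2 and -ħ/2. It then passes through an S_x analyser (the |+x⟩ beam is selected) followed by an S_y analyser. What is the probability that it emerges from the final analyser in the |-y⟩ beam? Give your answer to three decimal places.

0.471

First analyser (S_x): P(|+x⟩) = |⟨+x|ψ⟩|² = 64/68.
After stage 1 the state is |+x⟩; P(|-y⟩) = |⟨-y|+x⟩|² = 1/2.
Joint probability = 64/68 × 1/2 = 0.471.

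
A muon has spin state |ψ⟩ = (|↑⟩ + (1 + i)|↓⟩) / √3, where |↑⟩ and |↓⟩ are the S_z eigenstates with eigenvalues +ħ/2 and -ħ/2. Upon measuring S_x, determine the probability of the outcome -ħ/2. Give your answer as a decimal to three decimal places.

|-x⟩ = (|↑⟩ - |↓⟩)/√2, so ⟨-x|ψ⟩ = (-i) / (√2·√3).
P = |-i|² / 6 = 1/6.

0.167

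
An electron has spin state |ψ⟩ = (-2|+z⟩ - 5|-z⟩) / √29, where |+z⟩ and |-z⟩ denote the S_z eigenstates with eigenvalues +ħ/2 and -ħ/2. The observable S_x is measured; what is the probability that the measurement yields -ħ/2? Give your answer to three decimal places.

0.155

|-x⟩ = (|+z⟩ - |-z⟩)/√2, so ⟨-x|ψ⟩ = (3) / (√2·√29).
P = |3|² / 58 = 9/58.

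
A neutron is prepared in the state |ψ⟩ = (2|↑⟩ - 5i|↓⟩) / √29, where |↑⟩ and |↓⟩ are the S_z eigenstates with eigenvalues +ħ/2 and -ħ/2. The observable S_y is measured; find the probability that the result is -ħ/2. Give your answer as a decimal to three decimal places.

|-y⟩ = (|↑⟩ - i|↓⟩)/√2, so ⟨-y|ψ⟩ = (7) / (√2·√29).
P = |7|² / 58 = 49/58.

0.845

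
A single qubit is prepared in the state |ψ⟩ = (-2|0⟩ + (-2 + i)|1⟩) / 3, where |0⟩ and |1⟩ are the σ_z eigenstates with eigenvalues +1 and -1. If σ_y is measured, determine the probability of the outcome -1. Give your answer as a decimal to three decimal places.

0.722

|-y⟩ = (|0⟩ - i|1⟩)/√2, so ⟨-y|ψ⟩ = (-3 - 2i) / (√2·3).
P = |-3 - 2i|² / 18 = 13/18.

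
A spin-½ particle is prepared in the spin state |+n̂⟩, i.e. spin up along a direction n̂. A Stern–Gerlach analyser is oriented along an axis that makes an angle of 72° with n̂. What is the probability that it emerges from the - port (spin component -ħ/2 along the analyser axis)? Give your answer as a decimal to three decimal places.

0.345

For spin-½, the probability of finding spin-up along an axis at angle θ to the initial spin direction is cos²(θ/2); spin-down is sin²(θ/2).
θ = 72°, so P = sin²(36°) ≈ 0.345.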